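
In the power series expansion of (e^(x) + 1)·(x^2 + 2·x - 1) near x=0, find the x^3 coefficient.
Expand to order 3: (e^(x) + 1)·(x^2 + 2·x - 1) = 11·x^3/6 + 7·x^2/2 + 3·x - 2 + O(x^4).
The coefficient of x^3 is 11/6.

Final answer: 11/6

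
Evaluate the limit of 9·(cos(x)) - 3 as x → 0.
Direct substitution at x = 0 gives 6.

Final answer: 6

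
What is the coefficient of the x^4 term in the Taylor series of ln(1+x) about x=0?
Expand to order 4: ln(1+x) = -x^4/4 + x^3/3 - x^2/2 + x + O(x^5).
The coefficient of x^4 is -1/4.

Final answer: -1/4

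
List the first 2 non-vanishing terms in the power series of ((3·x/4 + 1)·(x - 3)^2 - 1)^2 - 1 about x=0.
12·x + 63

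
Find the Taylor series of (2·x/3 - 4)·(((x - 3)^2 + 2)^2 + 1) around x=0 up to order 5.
2·x^5/3 - 12·x^4 + 260·x^3/3 - 320·x^2 + 1828·x/3 - 488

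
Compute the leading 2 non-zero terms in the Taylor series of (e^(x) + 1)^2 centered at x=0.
4·x + 4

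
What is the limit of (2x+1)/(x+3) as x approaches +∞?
Evaluate the dominant behaviour as x → +∞; each term tends to a finite value or vanishes.
Limit = 2.

Final answer: 2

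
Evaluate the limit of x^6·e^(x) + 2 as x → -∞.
The product is a 0·∞ indeterminate form at x → -∞.
Rewrite the product as x^6 / e^(-x) (an ∞/∞ form) and apply L'Hôpital, or use the standard hierarchy e^(|x|) ≫ |x^6| as x → -∞.
The indeterminate product → 0, so the limit = 2.

Final answer: 2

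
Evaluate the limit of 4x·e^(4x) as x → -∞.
This is a 0·∞ indeterminate form at x → -∞.
Rewrite the product as 4x / e^(-4x) (an ∞/∞ form) and apply L'Hôpital, or use the standard hierarchy e^(4|x|) ≫ |x| as x → -∞.
The indeterminate product → 0, so the limit = 0.

Final answer: 0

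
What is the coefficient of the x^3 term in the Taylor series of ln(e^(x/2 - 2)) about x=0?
Expand to order 3: ln(e^(x/2 - 2)) = x/2 - 2 + O(x^4).
The coefficient of x^3 is 0.

Final answer: 0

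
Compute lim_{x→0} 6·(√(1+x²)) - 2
Direct substitution at x = 0 gives 4.

Final answer: 4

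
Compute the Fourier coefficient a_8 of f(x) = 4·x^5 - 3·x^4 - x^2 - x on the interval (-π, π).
a_8 = (1/π) ∫_{-π}^{π} f(x)·cos(8x) dx.
Evaluate the integral (use parity and integration by parts as needed): a_8 = -3·π^2/8 - 7/256.

Final answer: -3·π^2/8 - 7/256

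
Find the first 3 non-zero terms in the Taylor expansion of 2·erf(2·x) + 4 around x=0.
-32·x^3/(3·√(π)) + 8·x/√(π) + 4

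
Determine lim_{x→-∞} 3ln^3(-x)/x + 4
The quotient is an ∞/∞ indeterminate form as x → -∞.
Compare growth rates of the dominant terms (exponentials ≫ polynomials ≫ logarithms), or apply L'Hôpital's rule; the quotient → 0.
Adding the constant: 0 + 4 = 4. Limit = 4.

Final answer: 4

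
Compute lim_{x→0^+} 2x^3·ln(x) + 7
The product is a 0·∞ indeterminate form at x → 0⁺.
Rewrite the product as 2·ln(x) / x^(-3) and apply L'Hôpital, or use the standard hierarchy x^(-3) ≫ |ln x| as x → 0⁺.
The indeterminate product → 0, so the limit = 7.

Final answer: 7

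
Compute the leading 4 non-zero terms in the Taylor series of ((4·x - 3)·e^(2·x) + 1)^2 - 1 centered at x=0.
-24·x^3 - 4·x^2 + 8·x + 3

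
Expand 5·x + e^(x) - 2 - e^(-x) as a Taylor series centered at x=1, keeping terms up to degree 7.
(-1 + e^(2) + 3·e)·e^(-1) + (1 + e^(2) + 5·e)·e^(-1)·(x - 1) + (-1 + e^(2))·e^(-1)·(x - 1)^2/2 + (1 + e^(2))·e^(-1)·(x - 1)^3/6 + (-1 + e^(2))·e^(-1)·(x - 1)^4/24 + (1 + e^(2))·e^(-1)·(x - 1)^5/120 + (-1 + e^(2))·e^(-1)·(x - 1)^6/720 + (1 + e^(2))·e^(-1)·(x - 1)^7/5040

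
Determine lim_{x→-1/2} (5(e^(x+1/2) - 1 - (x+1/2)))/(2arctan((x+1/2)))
Both numerator and denominator → 0 as x → -1/2; this is a 0/0 indeterminate form.
Expand each to leading order near x = -1/2: numerator ~ 5·(x + 1/2)^2/2, denominator ~ 2·(x + 1/2).
The limit of the ratio is 0.

Final answer: 0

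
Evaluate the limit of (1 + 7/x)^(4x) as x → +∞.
As x → +∞: write (1 + 7/x)^(4x) = ((1 + 7/x)^x)^4 → (e^7)^4 = e^28.
Limit = e^(28).

Final answer: e^(28)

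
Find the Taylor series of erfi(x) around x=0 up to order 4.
2·x^3/(3·√(π)) + 2·x/√(π)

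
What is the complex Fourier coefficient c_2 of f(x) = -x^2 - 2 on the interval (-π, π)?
Compute the real Fourier coefficients first: a_2 = -1, b_2 = 0.
Then c_2 = (a_2 − i·b_2)/2 = -1/2.

Final answer: -1/2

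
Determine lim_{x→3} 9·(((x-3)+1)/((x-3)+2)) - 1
Direct substitution at x = 3 gives 7/2.

Final answer: 7/2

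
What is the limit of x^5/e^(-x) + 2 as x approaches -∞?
The quotient is an ∞/∞ indeterminate form as x → -∞.
Compare growth rates of the dominant terms (exponentials ≫ polynomials ≫ logarithms), or apply L'Hôpital's rule; the quotient → 0.
Adding the constant: 0 + 2 = 2. Limit = 2.

Final answer: 2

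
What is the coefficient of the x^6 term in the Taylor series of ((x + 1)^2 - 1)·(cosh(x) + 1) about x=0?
Expand to order 6: ((x + 1)^2 - 1)·(cosh(x) + 1) = x^6/24 + x^5/12 + x^4/2 + x^3 + 2·x^2 + 4·x + O(x^7).
The coefficient of x^6 is 1/24.

Final answer: 1/24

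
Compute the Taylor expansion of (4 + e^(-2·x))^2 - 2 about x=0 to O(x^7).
32·x^6/5 - 32·x^5/3 + 16·x^4 - 64·x^3/3 + 24·x^2 - 20·x + 23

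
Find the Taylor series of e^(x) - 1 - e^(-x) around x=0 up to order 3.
x^3/3 + 2·x - 1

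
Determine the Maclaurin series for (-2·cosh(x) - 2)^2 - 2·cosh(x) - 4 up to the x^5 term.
19·x^4/12 + 7·x^2 + 10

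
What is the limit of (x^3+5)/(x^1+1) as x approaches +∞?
This is an ∞/∞ indeterminate form as x → +∞.
Divide numerator and denominator by x^3 and let the lower-order terms vanish; the numerator's degree 3 exceeds the denominator's degree 1, so the quotient diverges.
Limit = ∞.

Final answer: ∞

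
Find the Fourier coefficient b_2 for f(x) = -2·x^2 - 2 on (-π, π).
b_2 = (1/π) ∫_{-π}^{π} f(x)·sin(2x) dx.
Evaluate the integral (use parity and integration by parts as needed): b_2 = 0.

Final answer: 0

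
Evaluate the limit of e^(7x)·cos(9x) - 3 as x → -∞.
Evaluate the dominant behaviour as x → -∞; each term tends to a finite value or vanishes.
Limit = -3.

Final answer: -3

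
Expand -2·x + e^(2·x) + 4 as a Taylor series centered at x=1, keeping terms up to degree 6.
2 + e^(2) + (-2 + 2·e^(2))·(x - 1) + 2·e^(2)·(x - 1)^2 + 4·e^(2)·(x - 1)^3/3 + 2·e^(2)·(x - 1)^4/3 + 4·e^(2)·(x - 1)^5/15 + 4·e^(2)·(x - 1)^6/45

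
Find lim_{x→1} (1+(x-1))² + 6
Direct substitution at x = 1 gives 7.

Final answer: 7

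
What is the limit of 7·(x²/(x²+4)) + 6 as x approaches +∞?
Evaluate the dominant behaviour as x → +∞; each term tends to a finite value or vanishes.
Limit = 13.

Final answer: 13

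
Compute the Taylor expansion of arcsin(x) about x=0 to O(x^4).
x^3/6 + x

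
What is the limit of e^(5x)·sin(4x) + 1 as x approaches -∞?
Evaluate the dominant behaviour as x → -∞; each term tends to a finite value or vanishes.
Limit = 1.

Final answer: 1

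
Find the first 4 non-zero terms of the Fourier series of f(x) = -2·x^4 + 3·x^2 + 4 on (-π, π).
(-108 + 16·π^2)·cos(x) + (9 - 4·π^2)·cos(2·x) + (-68/27 + 16·π^2/9)·cos(3·x) - 2·π^4/5 + 4 + π^2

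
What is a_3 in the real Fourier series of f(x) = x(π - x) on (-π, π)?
a_3 = (1/π) ∫_{-π}^{π} f(x)·cos(3x) dx.
Evaluate the integral (use parity and integration by parts as needed): a_3 = 4/9.

Final answer: 4/9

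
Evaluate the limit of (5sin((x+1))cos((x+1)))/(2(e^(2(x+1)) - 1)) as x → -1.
Both numerator and denominator → 0 as x → -1; this is a 0/0 indeterminate form.
Expand each to leading order near x = -1: numerator ~ 5·(x + 1), denominator ~ 4·(x + 1).
The limit of the ratio is 5/4.

Final answer: 5/4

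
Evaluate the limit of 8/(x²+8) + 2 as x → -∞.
Evaluate the dominant behaviour as x → -∞; each term tends to a finite value or vanishes.
Limit = 2.

Final answer: 2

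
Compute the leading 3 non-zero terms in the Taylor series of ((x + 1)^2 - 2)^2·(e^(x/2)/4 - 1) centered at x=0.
-63·x^2/32 + 25·x/8 - 3/4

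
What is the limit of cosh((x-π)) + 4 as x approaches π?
Direct substitution at x = π gives 5.

Final answer: 5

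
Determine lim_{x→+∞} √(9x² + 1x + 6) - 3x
As x → +∞: multiply by the conjugate to get (1x+6)/(√(9x²+1x+6)+3x); the denominator ~ 6x, so the limit is 1/6.
Limit = 1/6.

Final answer: 1/6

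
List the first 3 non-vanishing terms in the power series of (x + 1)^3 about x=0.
3·x^2 + 3·x + 1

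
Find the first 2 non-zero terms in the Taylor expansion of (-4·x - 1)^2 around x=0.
8·x + 1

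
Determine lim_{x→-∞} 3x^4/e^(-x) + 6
The quotient is an ∞/∞ indeterminate form as x → -∞.
Compare growth rates of the dominant terms (exponentials ≫ polynomials ≫ logarithms), or apply L'Hôpital's rule; the quotient → 0.
Adding the constant: 0 + 6 = 6. Limit = 6.

Final answer: 6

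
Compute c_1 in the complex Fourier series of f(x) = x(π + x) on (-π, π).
Compute the real Fourier coefficients first: a_1 = -4, b_1 = 2·π.
Then c_1 = (a_1 − i·b_1)/2 = -2 - i·π.

Final answer: -2 - i·π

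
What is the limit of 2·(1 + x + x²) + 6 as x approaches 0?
Direct substitution at x = 0 gives 8.

Final answer: 8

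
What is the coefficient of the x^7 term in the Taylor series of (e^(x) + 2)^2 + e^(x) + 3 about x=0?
Expand to order 7: (e^(x) + 2)^2 + e^(x) + 3 = 19·x^7/720 + 23·x^6/240 + 37·x^5/120 + 7·x^4/8 + 13·x^3/6 + 9·x^2/2 + 7·x + 13 + O(x^8).
The coefficient of x^7 is 19/720.

Final answer: 19/720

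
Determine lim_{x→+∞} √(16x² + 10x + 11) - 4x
As x → +∞: multiply by the conjugate to get (10x+11)/(√(16x²+10x+11)+4x); the denominator ~ 8x, so the limit is 10/8 = 5/4.
Limit = 5/4.

Final answer: 5/4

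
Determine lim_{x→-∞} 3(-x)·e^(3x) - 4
The product is a 0·∞ indeterminate form at x → -∞.
Rewrite the product as 3(-x) / e^(-3x) (an ∞/∞ form) and apply L'Hôpital, or use the standard hierarchy e^(3|x|) ≫ |(-x)| as x → -∞.
The indeterminate product → 0, so the limit = -4.

Final answer: -4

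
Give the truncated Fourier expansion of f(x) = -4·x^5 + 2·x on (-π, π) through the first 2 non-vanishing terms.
(-956 - 8·π^4 + 160·π^2)·sin(x) + (-20·π^2 + 28 + 4·π^4)·sin(2·x)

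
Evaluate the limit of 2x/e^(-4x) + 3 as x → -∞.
The quotient is an ∞/∞ indeterminate form as x → -∞.
Compare growth rates of the dominant terms (exponentials ≫ polynomials ≫ logarithms), or apply L'Hôpital's rule; the quotient → 0.
Adding the constant: 0 + 3 = 3. Limit = 3.

Final answer: 3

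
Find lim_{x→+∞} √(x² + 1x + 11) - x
As x → +∞: multiply by the conjugate to get (1x+11)/(√(x²+1x+11)+x); the denominator ~ 2x, so the limit is 1/2.
Limit = 1/2.

Final answer: 1/2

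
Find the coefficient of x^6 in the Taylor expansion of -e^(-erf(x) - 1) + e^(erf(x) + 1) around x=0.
Expand to order 6: -e^(-erf(x) - 1) + e^(erf(x) + 1) = x^6·(-8·e/(9·π^2) - 28·e^(-1)/(45·π) - 4·e^(-1)/(45·π^3) + 4·e/(45·π^3) + 8·e^(-1)/(9·π^2) + 28·e/(45·π)) + x^5·(-4·e/(3·π^(3/2)) - 4·e^(-1)/(3·π^(3/2)) + 4·e^(-1)/(15·π^(5/2)) + 4·e/(15·π^(5/2)) + e^(-1)/(5·√(π)) + e/(5·√(π))) + x^4·(-4·e/(3·π) - 2·e^(-1)/(3·π^2) + 4·e^(-1)/(3·π) + 2·e/(3·π^2)) + x^3·(-2·e/(3·√(π)) - 2·e^(-1)/(3·√(π)) + 4·e^(-1)/(3·π^(3/2)) + 4·e/(3·π^(3/2))) + x^2·(-2·e^(-1)/π + 2·e/π) + x·(2·e^(-1)/√(π) + 2·e/√(π)) - e^(-1) + e + O(x^7).
The coefficient of x^6 is -8·e/(9·π^2) - 28·e^(-1)/(45·π) - 4·e^(-1)/(45·π^3) + 4·e/(45·π^3) + 8·e^(-1)/(9·π^2) + 28·e/(45·π).

Final answer: -8·e/(9·π^2) - 28·e^(-1)/(45·π) - 4·e^(-1)/(45·π^3) + 4·e/(45·π^3) + 8·e^(-1)/(9·π^2) + 28·e/(45·π)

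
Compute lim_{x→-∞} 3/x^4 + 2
Evaluate the dominant behaviour as x → -∞; each term tends to a finite value or vanishes.
Limit = 2.

Final answer: 2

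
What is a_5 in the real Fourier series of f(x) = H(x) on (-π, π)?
a_5 = (1/π) ∫_{-π}^{π} f(x)·cos(5x) dx.
Evaluate the integral (use parity and integration by parts as needed): a_5 = 0.

Final answer: 0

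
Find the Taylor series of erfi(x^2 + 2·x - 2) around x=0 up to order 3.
32·x^3·e^(4)/√(π) - 14·x^2·e^(4)/√(π) + 4·x·e^(4)/√(π) - erfi(2)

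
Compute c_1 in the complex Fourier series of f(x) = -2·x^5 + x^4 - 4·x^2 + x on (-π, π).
Compute the real Fourier coefficients first: a_1 = 64 - 8·π^2, b_1 = -478 - 4·π^4 + 80·π^2.
Then c_1 = (a_1 − i·b_1)/2 = -4·π^2 + 32 - 40·i·π^2 + 2·i·π^4 + 239·i.

Final answer: -4·π^2 + 32 - 40·i·π^2 + 2·i·π^4 + 239·i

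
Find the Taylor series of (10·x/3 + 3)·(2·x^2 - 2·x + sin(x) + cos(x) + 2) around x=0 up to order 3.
9·x^3/2 + 7·x^2/6 + 7·x + 9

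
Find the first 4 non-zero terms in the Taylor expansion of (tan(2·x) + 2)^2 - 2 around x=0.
32·x^3/3 + 4·x^2 + 8·x + 2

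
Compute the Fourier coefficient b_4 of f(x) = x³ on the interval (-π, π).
b_4 = (1/π) ∫_{-π}^{π} f(x)·sin(4x) dx.
Evaluate the integral (use parity and integration by parts as needed): b_4 = 3/16 - π^2/2.

Final answer: 3/16 - π^2/2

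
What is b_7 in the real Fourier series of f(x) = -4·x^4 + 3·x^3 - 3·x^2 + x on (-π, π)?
b_7 = (1/π) ∫_{-π}^{π} f(x)·sin(7x) dx.
Evaluate the integral (use parity and integration by parts as needed): b_7 = 62/343 + 6·π^2/7.

Final answer: 62/343 + 6·π^2/7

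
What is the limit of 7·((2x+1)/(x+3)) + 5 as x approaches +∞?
Evaluate the dominant behaviour as x → +∞; each term tends to a finite value or vanishes.
Limit = 19.

Final answer: 19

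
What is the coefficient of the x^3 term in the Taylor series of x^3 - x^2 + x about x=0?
Expand to order 3: x^3 - x^2 + x = x^3 - x^2 + x + O(x^4).
The coefficient of x^3 is 1.

Final answer: 1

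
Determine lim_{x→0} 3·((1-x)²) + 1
Direct substitution at x = 0 gives 4.

Final answer: 4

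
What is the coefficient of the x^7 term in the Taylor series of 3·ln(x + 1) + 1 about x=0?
Expand to order 7: 3·ln(x + 1) + 1 = 3·x^7/7 - x^6/2 + 3·x^5/5 - 3·x^4/4 + x^3 - 3·x^2/2 + 3·x + 1 + O(x^8).
The coefficient of x^7 is 3/7.

Final answer: 3/7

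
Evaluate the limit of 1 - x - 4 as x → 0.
Direct substitution at x = 0 gives -3.

Final answer: -3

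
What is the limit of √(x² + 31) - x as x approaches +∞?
This is an ∞ − ∞ indeterminate form.
Multiply and divide by the conjugate √(x²+31) + x; the x² terms cancel, leaving 31/(√(x²+31)+x) → 0.
Limit = 0.

Final answer: 0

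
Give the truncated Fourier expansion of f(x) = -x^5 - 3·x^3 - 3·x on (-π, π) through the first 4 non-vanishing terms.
(-210 - 2·π^4 + 34·π^2)·sin(x) + (-2·π^2 + 6 + π^4)·sin(2·x) + (-2·π^4/3 - 14·π^2/27 - 134/81)·sin(3·x) + (75/64 + 7·π^2/8 + π^4/2)·sin(4·x)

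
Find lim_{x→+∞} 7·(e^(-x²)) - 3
Evaluate the dominant behaviour as x → +∞; each term tends to a finite value or vanishes.
Limit = -3.

Final answer: -3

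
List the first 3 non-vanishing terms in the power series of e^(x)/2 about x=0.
x^2/4 + x/2 + 1/2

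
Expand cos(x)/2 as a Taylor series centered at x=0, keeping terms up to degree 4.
x^4/48 - x^2/4 + 1/2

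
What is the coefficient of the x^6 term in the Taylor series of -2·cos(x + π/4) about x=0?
Expand to order 6: -2·cos(x + π/4) = √(2)·x^6/720 + √(2)·x^5/120 - √(2)·x^4/24 - √(2)·x^3/6 + √(2)·x^2/2 + √(2)·x - √(2) + O(x^7).
The coefficient of x^6 is √(2)/720.

Final answer: √(2)/720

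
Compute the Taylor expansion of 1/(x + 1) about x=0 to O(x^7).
x^6 - x^5 + x^4 - x^3 + x^2 - x + 1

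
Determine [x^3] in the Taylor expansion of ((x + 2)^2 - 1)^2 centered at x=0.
Expand to order 3: ((x + 2)^2 - 1)^2 = 8·x^3 + 22·x^2 + 24·x + 9 + O(x^4).
The coefficient of x^3 is 8.

Final answer: 8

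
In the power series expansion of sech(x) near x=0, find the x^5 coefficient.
Expand to order 5: sech(x) = 5·x^4/24 - x^2/2 + 1 + O(x^6).
The coefficient of x^5 is 0.

Final answer: 0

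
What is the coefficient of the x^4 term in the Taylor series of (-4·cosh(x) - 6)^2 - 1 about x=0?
Expand to order 4: (-4·cosh(x) - 6)^2 - 1 = 22·x^4/3 + 40·x^2 + 99 + O(x^5).
The coefficient of x^4 is 22/3.

Final answer: 22/3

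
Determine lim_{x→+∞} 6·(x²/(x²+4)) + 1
Evaluate the dominant behaviour as x → +∞; each term tends to a finite value or vanishes.
Limit = 7.

Final answer: 7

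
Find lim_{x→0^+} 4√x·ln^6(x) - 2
The product is a 0·∞ indeterminate form at x → 0⁺.
Rewrite the product as 4·ln^6(x) / x^(-1/2) and apply L'Hôpital, or use the standard hierarchy x^(-1/2) ≫ |ln x|^6 as x → 0⁺.
The indeterminate product → 0, so the limit = -2.

Final answer: -2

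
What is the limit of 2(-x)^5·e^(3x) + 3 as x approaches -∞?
The product is a 0·∞ indeterminate form at x → -∞.
Rewrite the product as 2(-x)^5 / e^(-3x) (an ∞/∞ form) and apply L'Hôpital, or use the standard hierarchy e^(3|x|) ≫ |(-x)^5| as x → -∞.
The indeterminate product → 0, so the limit = 3.

Final answer: 3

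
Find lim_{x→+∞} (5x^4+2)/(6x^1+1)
This is an ∞/∞ indeterminate form as x → +∞.
Divide numerator and denominator by x^4 and let the lower-order terms vanish; the numerator's degree 4 exceeds the denominator's degree 1, so the quotient diverges.
Limit = ∞.

Final answer: ∞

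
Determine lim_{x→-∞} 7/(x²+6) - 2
Evaluate the dominant behaviour as x → -∞; each term tends to a finite value or vanishes.
Limit = -2.

Final answer: -2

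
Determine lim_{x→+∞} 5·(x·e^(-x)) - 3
Evaluate the dominant behaviour as x → +∞; each term tends to a finite value or vanishes.
Limit = -3.

Final answer: -3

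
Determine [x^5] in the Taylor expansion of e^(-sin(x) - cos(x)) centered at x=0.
Expand to order 5: e^(-sin(x) - cos(x)) = -x^5·e^(-1)/60 + 5·x^4·e^(-1)/24 - x^3·e^(-1)/2 + x^2·e^(-1) - x·e^(-1) + e^(-1) + O(x^6).
The coefficient of x^5 is -e^(-1)/60.

Final answer: -e^(-1)/60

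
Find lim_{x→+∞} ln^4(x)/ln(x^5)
This is an ∞/∞ indeterminate form as x → +∞.
Write ln(x^5) = 5·ln(x), reducing the quotient to ln^3(x)/5 → ∞.
Limit = ∞.

Final answer: ∞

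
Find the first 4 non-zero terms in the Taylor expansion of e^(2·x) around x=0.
4·x^3/3 + 2·x^2 + 2·x + 1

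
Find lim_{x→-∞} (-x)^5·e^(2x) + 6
The product is a 0·∞ indeterminate form at x → -∞.
Rewrite the product as (-x)^5 / e^(-2x) (an ∞/∞ form) and apply L'Hôpital, or use the standard hierarchy e^(2|x|) ≫ |(-x)^5| as x → -∞.
The indeterminate product → 0, so the limit = 6.

Final answer: 6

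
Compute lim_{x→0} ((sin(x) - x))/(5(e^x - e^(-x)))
Both numerator and denominator → 0 as x → 0; this is a 0/0 indeterminate form.
Expand each to leading order near x = 0: numerator ~ -x^3/6, denominator ~ 10·x.
The limit of the ratio is 0.

Final answer: 0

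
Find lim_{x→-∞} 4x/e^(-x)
This is an ∞/∞ indeterminate form as x → -∞.
Compare growth rates of the dominant terms (exponentials ≫ polynomials ≫ logarithms), or apply L'Hôpital's rule; the quotient → 0.
Limit = 0.

Final answer: 0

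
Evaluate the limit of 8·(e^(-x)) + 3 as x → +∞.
Evaluate the dominant behaviour as x → +∞; each term tends to a finite value or vanishes.
Limit = 3.

Final answer: 3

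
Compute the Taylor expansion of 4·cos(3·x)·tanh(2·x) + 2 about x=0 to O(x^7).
1381·x^5/15 - 140·x^3/3 + 8·x + 2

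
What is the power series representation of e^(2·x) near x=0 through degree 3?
4·x^3/3 + 2·x^2 + 2·x + 1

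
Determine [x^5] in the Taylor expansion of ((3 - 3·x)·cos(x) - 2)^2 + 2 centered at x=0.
Expand to order 5: ((3 - 3·x)·cos(x) - 2)^2 + 2 = -11·x^5/2 - 13·x^4/2 + 12·x^3 + 6·x^2 - 6·x + 3 + O(x^6).
The coefficient of x^5 is -11/2.

Final answer: -11/2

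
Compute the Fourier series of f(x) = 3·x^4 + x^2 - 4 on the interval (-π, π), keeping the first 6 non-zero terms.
(140 - 24·π^2)·cos(x) + (-8 + 6·π^2)·cos(2·x) + (4/3 - 8·π^2/3)·cos(3·x) + (-5/16 + 3·π^2/2)·cos(4·x) + (44/625 - 24·π^2/25)·cos(5·x) - 4 + π^2/3 + 3·π^4/5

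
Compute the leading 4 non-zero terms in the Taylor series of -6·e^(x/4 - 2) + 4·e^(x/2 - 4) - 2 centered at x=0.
x^3·(-e^(-2)/64 + e^(-4)/12) + x^2·(-3·e^(-2)/16 + e^(-4)/2) + x·(-3·e^(-2)/2 + 2·e^(-4)) - 2 - 6·e^(-2) + 4·e^(-4)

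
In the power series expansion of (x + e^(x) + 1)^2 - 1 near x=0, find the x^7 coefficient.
Expand to order 7: (x + e^(x) + 1)^2 - 1 = x^7/35 + 13·x^6/120 + 11·x^5/30 + 13·x^4/12 + 8·x^3/3 + 6·x^2 + 8·x + 3 + O(x^8).
The coefficient of x^7 is 1/35.

Final answer: 1/35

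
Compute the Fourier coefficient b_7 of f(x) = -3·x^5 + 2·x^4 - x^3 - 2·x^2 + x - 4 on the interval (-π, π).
b_7 = (1/π) ∫_{-π}^{π} f(x)·sin(7x) dx.
Evaluate the integral (use parity and integration by parts as needed): b_7 = -6·π^4/7 + 4670/16807 + 22·π^2/343.

Final answer: -6·π^4/7 + 4670/16807 + 22·π^2/343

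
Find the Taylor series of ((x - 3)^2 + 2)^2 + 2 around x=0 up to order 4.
x^4 - 12·x^3 + 58·x^2 - 132·x + 123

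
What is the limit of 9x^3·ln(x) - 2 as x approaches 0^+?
The product is a 0·∞ indeterminate form at x → 0⁺.
Rewrite the product as 9·ln(x) / x^(-3) and apply L'Hôpital, or use the standard hierarchy x^(-3) ≫ |ln x| as x → 0⁺.
The indeterminate product → 0, so the limit = -2.

Final answer: -2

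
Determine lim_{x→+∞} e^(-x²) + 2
Evaluate the dominant behaviour as x → +∞; each term tends to a finite value or vanishes.
Limit = 2.

Final answer: 2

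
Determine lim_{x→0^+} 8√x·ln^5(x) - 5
The product is a 0·∞ indeterminate form at x → 0⁺.
Rewrite the product as 8·ln^5(x) / x^(-1/2) and apply L'Hôpital, or use the standard hierarchy x^(-1/2) ≫ |ln x|^5 as x → 0⁺.
The indeterminate product → 0, so the limit = -5.

Final answer: -5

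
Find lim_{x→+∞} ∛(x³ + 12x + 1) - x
This is an ∞ − ∞ indeterminate form.
Multiply by (A² + AB + B²)/(A² + AB + B²) where A = ∛(x³+12x + 1), B = x to use A³ − B³ = (A−B)(A²+AB+B²); the x³ terms cancel, leaving (12x + 1)/(A²+AB+B²) with denominator ~ 3x², so the limit is 0.
Limit = 0.

Final answer: 0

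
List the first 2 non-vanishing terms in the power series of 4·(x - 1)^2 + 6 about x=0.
10 - 8·x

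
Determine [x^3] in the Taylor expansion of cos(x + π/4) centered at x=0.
Expand to order 3: cos(x + π/4) = √(2)·x^3/12 - √(2)·x^2/4 - √(2)·x/2 + √(2)/2 + O(x^4).
The coefficient of x^3 is √(2)/12.

Final answer: √(2)/12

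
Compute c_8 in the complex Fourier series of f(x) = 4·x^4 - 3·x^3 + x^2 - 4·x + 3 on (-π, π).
Compute the real Fourier coefficients first: a_8 = 1/64 + π^2/2, b_8 = 119/128 + 3·π^2/4.
Then c_8 = (a_8 − i·b_8)/2 = 1/128 + π^2/4 - 3·i·π^2/8 - 119·i/256.

Final answer: 1/128 + π^2/4 - 3·i·π^2/8 - 119·i/256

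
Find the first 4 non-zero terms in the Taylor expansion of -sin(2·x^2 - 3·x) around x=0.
9·x^4 - 9·x^3/2 - 2·x^2 + 3·x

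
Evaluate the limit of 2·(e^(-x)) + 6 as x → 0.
Direct substitution at x = 0 gives 8.

Final answer: 8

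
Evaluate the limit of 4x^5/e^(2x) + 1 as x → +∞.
The quotient is an ∞/∞ indeterminate form as x → +∞.
The exponential denominator e^(2x) dominates the polynomial numerator (e^x ≫ x^5 as x → ∞), so the quotient → 0.
Adding the constant: 0 + 1 = 1. Limit = 1.

Final answer: 1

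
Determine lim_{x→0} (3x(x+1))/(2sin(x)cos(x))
Both numerator and denominator → 0 as x → 0; this is a 0/0 indeterminate form.
Expand each to leading order near x = 0: numerator ~ 3·x, denominator ~ 2·x.
The limit of the ratio is 3/2.

Final answer: 3/2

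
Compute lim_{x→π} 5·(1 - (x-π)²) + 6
Direct substitution at x = π gives 11.

Final answer: 11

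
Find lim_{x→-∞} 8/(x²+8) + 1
Evaluate the dominant behaviour as x → -∞; each term tends to a finite value or vanishes.
Limit = 1.

Final answer: 1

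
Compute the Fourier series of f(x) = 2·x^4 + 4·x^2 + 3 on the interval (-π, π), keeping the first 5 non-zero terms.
(80 - 16·π^2)·cos(x) + (-2 + 4·π^2)·cos(2·x) + (-16·π^2/9 - 16/27)·cos(3·x) + (5/8 + π^2)·cos(4·x) + 3 + 4·π^2/3 + 2·π^4/5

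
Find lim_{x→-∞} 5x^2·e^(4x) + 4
The product is a 0·∞ indeterminate form at x → -∞.
Rewrite the product as 5x^2 / e^(-4x) (an ∞/∞ form) and apply L'Hôpital, or use the standard hierarchy e^(4|x|) ≫ |x^2| as x → -∞.
The indeterminate product → 0, so the limit = 4.

Final answer: 4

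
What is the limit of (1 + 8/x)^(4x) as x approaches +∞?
As x → +∞: write (1 + 8/x)^(4x) = ((1 + 8/x)^x)^4 → (e^8)^4 = e^32.
Limit = e^(32).

Final answer: e^(32)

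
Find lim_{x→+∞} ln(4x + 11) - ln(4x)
This is an ∞ − ∞ indeterminate form.
Combine the logarithms: ln(4x+11) − ln(4x) = ln((4x+11)/(4x)) = ln(1 + 11/(4x)) → ln(1) = 0.
Limit = 0.

Final answer: 0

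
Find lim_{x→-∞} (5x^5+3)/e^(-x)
This is an ∞/∞ indeterminate form as x → -∞.
Compare growth rates of the dominant terms (exponentials ≫ polynomials ≫ logarithms), or apply L'Hôpital's rule; the quotient → 0.
Limit = 0.

Final answer: 0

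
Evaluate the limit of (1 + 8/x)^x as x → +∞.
As x → +∞: this is the defining limit (1 + 8/x)^x → e^8.
Limit = e^(8).

Final answer: e^(8)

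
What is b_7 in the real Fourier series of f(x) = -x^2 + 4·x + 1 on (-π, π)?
b_7 = (1/π) ∫_{-π}^{π} f(x)·sin(7x) dx.
Evaluate the integral (use parity and integration by parts as needed): b_7 = 8/7.

Final answer: 8/7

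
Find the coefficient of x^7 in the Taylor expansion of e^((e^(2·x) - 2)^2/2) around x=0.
Expand to order 7: e^((e^(2·x) - 2)^2/2) = 232·x^7·e^(1/2)/63 + 148·x^6·e^(1/2)/45 + 4·x^5·e^(1/2)/5 - 2·x^4·e^(1/2)/3 + 4·x^3·e^(1/2)/3 + 2·x^2·e^(1/2) - 2·x·e^(1/2) + e^(1/2) + O(x^8).
The coefficient of x^7 is 232·e^(1/2)/63.

Final answer: 232·e^(1/2)/63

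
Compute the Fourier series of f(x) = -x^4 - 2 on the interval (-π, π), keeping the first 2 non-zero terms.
(-48 + 8·π^2)·cos(x) - π^4/5 - 2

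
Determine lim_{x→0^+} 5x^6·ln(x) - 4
The product is a 0·∞ indeterminate form at x → 0⁺.
Rewrite the product as 5·ln(x) / x^(-6) and apply L'Hôpital, or use the standard hierarchy x^(-6) ≫ |ln x| as x → 0⁺.
The indeterminate product → 0, so the limit = -4.

Final answer: -4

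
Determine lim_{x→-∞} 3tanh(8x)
Evaluate the dominant behaviour as x → -∞; each term tends to a finite value or vanishes.
Limit = -3.

Final answer: -3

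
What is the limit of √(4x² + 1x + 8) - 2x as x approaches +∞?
As x → +∞: multiply by the conjugate to get (1x+8)/(√(4x²+1x+8)+2x); the denominator ~ 4x, so the limit is 1/4.
Limit = 1/4.

Final answer: 1/4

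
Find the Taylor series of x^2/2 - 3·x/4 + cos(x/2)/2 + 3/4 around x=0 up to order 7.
-x^6/92160 + x^4/768 + 7·x^2/16 - 3·x/4 + 5/4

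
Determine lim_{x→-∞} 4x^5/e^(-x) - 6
The quotient is an ∞/∞ indeterminate form as x → -∞.
Compare growth rates of the dominant terms (exponentials ≫ polynomials ≫ logarithms), or apply L'Hôpital's rule; the quotient → 0.
Adding the constant: 0 - 6 = -6. Limit = -6.

Final answer: -6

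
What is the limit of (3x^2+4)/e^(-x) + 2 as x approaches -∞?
The quotient is an ∞/∞ indeterminate form as x → -∞.
Compare growth rates of the dominant terms (exponentials ≫ polynomials ≫ logarithms), or apply L'Hôpital's rule; the quotient → 0.
Adding the constant: 0 + 2 = 2. Limit = 2.

Final answer: 2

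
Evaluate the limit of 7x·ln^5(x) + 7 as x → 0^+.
The product is a 0·∞ indeterminate form at x → 0⁺.
Rewrite the product as 7·ln^5(x) / x^(-1) and apply L'Hôpital, or use the standard hierarchy x^(-1) ≫ |ln x|^5 as x → 0⁺.
The indeterminate product → 0, so the limit = 7.

Final answer: 7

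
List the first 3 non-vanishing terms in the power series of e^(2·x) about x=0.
2·x^2 + 2·x + 1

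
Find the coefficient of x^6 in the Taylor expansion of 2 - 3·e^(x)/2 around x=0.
Expand to order 6: 2 - 3·e^(x)/2 = -x^6/480 - x^5/80 - x^4/16 - x^3/4 - 3·x^2/4 - 3·x/2 + 1/2 + O(x^7).
The coefficient of x^6 is -1/480.

Final answer: -1/480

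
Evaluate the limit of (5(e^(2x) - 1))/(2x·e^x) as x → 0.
Both numerator and denominator → 0 as x → 0; this is a 0/0 indeterminate form.
Expand each to leading order near x = 0: numerator ~ 10·x, denominator ~ 2·x.
The limit of the ratio is 5.

Final answer: 5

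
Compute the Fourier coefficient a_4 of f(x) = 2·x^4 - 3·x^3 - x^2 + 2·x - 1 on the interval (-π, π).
a_4 = (1/π) ∫_{-π}^{π} f(x)·cos(4x) dx.
Evaluate the integral (use parity and integration by parts as needed): a_4 = -5/8 + π^2.

Final answer: -5/8 + π^2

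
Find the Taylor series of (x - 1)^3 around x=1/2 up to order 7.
-1/8 + 3·(x - 1/2)/4 - 3·(x - 1/2)^2/2 + (x - 1/2)^3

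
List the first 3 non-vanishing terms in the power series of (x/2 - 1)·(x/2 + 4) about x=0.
x^2/4 + 3·x/2 - 4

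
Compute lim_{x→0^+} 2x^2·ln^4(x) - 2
The product is a 0·∞ indeterminate form at x → 0⁺.
Rewrite the product as 2·ln^4(x) / x^(-2) and apply L'Hôpital, or use the standard hierarchy x^(-2) ≫ |ln x|^4 as x → 0⁺.
The indeterminate product → 0, so the limit = -2.

Final answer: -2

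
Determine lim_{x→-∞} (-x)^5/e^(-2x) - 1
The quotient is an ∞/∞ indeterminate form as x → -∞.
Compare growth rates of the dominant terms (exponentials ≫ polynomials ≫ logarithms), or apply L'Hôpital's rule; the quotient → 0.
Adding the constant: 0 - 1 = -1. Limit = -1.

Final answer: -1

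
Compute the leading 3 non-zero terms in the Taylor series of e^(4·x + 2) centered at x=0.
8·x^2·e^(2) + 4·x·e^(2) + e^(2)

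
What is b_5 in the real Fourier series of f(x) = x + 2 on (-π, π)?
b_5 = (1/π) ∫_{-π}^{π} f(x)·sin(5x) dx.
Evaluate the integral (use parity and integration by parts as needed): b_5 = 2/5.

Final answer: 2/5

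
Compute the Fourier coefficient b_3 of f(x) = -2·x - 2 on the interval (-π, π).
b_3 = (1/π) ∫_{-π}^{π} f(x)·sin(3x) dx.
Evaluate the integral (use parity and integration by parts as needed): b_3 = -4/3.

Final answer: -4/3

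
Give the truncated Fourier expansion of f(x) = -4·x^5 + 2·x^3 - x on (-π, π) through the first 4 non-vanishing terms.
(-986 - 8·π^4 + 164·π^2)·sin(x) + (-22·π^2 + 34 + 4·π^4)·sin(2·x) + (-8·π^4/3 - 446/81 + 196·π^2/27)·sin(3·x) + (-7·π^2/2 + 29/16 + 2·π^4)·sin(4·x)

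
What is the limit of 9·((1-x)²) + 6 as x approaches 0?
Direct substitution at x = 0 gives 15.

Final answer: 15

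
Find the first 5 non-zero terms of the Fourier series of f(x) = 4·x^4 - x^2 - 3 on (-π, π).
(196 - 32·π^2)·cos(x) + (-13 + 8·π^2)·cos(2·x) + (76/27 - 32·π^2/9)·cos(3·x) + (-1 + 2·π^2)·cos(4·x) - π^2/3 - 3 + 4·π^4/5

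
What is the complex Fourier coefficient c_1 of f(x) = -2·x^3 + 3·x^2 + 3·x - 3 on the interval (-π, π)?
Compute the real Fourier coefficients first: a_1 = -12, b_1 = 30 - 4·π^2.
Then c_1 = (a_1 − i·b_1)/2 = -6 - 15·i + 2·i·π^2.

Final answer: -6 - 15·i + 2·i·π^2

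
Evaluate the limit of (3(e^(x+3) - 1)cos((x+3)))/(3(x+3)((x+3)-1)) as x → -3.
Both numerator and denominator → 0 as x → -3; this is a 0/0 indeterminate form.
Expand each to leading order near x = -3: numerator ~ 3·(x + 3), denominator ~ -3·(x + 3).
The limit of the ratio is -1.

Final answer: -1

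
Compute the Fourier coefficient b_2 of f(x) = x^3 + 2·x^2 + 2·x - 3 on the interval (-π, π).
b_2 = (1/π) ∫_{-π}^{π} f(x)·sin(2x) dx.
Evaluate the integral (use parity and integration by parts as needed): b_2 = -π^2 - 1/2.

Final answer: -π^2 - 1/2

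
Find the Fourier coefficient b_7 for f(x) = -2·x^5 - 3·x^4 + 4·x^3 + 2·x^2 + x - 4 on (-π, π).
b_7 = (1/π) ∫_{-π}^{π} f(x)·sin(7x) dx.
Evaluate the integral (use parity and integration by parts as needed): b_7 = -4·π^4/7 + 1970/16807 + 472·π^2/343.

Final answer: -4·π^4/7 + 1970/16807 + 472·π^2/343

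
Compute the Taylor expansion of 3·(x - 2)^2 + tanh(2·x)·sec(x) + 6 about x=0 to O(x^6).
67·x^5/20 - 5·x^3/3 + 3·x^2 - 10·x + 18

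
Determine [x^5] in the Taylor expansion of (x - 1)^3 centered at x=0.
Expand to order 5: (x - 1)^3 = x^3 - 3·x^2 + 3·x - 1 + O(x^6).
The coefficient of x^5 is 0.

Final answer: 0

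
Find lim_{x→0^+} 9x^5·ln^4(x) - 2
The product is a 0·∞ indeterminate form at x → 0⁺.
Rewrite the product as 9·ln^4(x) / x^(-5) and apply L'Hôpital, or use the standard hierarchy x^(-5) ≫ |ln x|^4 as x → 0⁺.
The indeterminate product → 0, so the limit = -2.

Final answer: -2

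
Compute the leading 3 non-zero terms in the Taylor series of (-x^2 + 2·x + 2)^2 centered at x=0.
-4·x^3 + 8·x + 4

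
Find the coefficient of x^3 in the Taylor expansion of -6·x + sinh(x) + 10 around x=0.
Expand to order 3: -6·x + sinh(x) + 10 = x^3/6 - 5·x + 10 + O(x^4).
The coefficient of x^3 is 1/6.

Final answer: 1/6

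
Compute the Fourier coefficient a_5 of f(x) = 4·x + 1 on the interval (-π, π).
a_5 = (1/π) ∫_{-π}^{π} f(x)·cos(5x) dx.
Evaluate the integral (use parity and integration by parts as needed): a_5 = 0.

Final answer: 0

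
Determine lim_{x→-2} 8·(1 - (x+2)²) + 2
Direct substitution at x = -2 gives 10.

Final answer: 10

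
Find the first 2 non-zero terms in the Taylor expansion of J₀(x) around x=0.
1 - x^2/4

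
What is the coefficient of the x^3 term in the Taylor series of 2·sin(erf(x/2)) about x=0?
Expand to order 3: 2·sin(erf(x/2)) = x^3·(-1/(6·√(π)) - 1/(3·π^(3/2))) + 2·x/√(π) + O(x^4).
The coefficient of x^3 is -1/(6·√(π)) - 1/(3·π^(3/2)).

Final answer: -1/(6·√(π)) - 1/(3·π^(3/2))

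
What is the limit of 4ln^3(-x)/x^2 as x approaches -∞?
This is an ∞/∞ indeterminate form as x → -∞.
Compare growth rates of the dominant terms (exponentials ≫ polynomials ≫ logarithms), or apply L'Hôpital's rule; the quotient → 0.
Limit = 0.

Final answer: 0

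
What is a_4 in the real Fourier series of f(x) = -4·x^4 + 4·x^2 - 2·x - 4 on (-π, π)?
a_4 = (1/π) ∫_{-π}^{π} f(x)·cos(4x) dx.
Evaluate the integral (use parity and integration by parts as needed): a_4 = 7/4 - 2·π^2.

Final answer: 7/4 - 2·π^2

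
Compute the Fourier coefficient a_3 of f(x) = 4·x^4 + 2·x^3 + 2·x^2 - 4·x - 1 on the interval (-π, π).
a_3 = (1/π) ∫_{-π}^{π} f(x)·cos(3x) dx.
Evaluate the integral (use parity and integration by parts as needed): a_3 = 40/27 - 32·π^2/9.

Final answer: 40/27 - 32·π^2/9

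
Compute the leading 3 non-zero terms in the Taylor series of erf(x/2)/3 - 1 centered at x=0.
-x^3/(36·√(π)) + x/(3·√(π)) - 1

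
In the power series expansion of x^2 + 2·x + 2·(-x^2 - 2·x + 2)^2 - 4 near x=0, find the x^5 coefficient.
Expand to order 5: x^2 + 2·x + 2·(-x^2 - 2·x + 2)^2 - 4 = 2·x^4 + 8·x^3 + x^2 - 14·x + 4 + O(x^6).
The coefficient of x^5 is 0.

Final answer: 0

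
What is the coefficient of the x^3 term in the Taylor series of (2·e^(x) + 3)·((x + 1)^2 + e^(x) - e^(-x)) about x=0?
Expand to order 3: (2·e^(x) + 3)·((x + 1)^2 + e^(x) - e^(-x)) = 8·x^3 + 14·x^2 + 22·x + 5 + O(x^4).
The coefficient of x^3 is 8.

Final answer: 8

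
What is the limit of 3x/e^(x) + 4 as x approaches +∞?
The quotient is an ∞/∞ indeterminate form as x → +∞.
The exponential denominator e^(x) dominates the polynomial numerator (e^x ≫ x as x → ∞), so the quotient → 0.
Adding the constant: 0 + 4 = 4. Limit = 4.

Final answer: 4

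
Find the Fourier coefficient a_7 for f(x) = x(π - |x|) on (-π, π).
a_7 = (1/π) ∫_{-π}^{π} f(x)·cos(7x) dx.
Evaluate the integral (use parity and integration by parts as needed): a_7 = 0.

Final answer: 0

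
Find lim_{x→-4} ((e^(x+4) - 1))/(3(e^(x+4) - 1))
Both numerator and denominator → 0 as x → -4; this is a 0/0 indeterminate form.
Expand each to leading order near x = -4: numerator ~ (x + 4), denominator ~ 3·(x + 4).
The limit of the ratio is 1/3.

Final answer: 1/3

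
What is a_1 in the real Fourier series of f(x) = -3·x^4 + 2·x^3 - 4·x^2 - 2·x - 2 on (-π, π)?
a_1 = (1/π) ∫_{-π}^{π} f(x)·cos(1x) dx.
Evaluate the integral (use parity and integration by parts as needed): a_1 = -128 + 24·π^2.

Final answer: -128 + 24·π^2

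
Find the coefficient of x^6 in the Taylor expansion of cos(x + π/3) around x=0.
Expand to order 6: cos(x + π/3) = -x^6/1440 - √(3)·x^5/240 + x^4/48 + √(3)·x^3/12 - x^2/4 - √(3)·x/2 + 1/2 + O(x^7).
The coefficient of x^6 is -1/1440.

Final answer: -1/1440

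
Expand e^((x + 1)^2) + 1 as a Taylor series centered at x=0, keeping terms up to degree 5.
13·e·x^5/5 + 19·e·x^4/6 + 10·e·x^3/3 + 3·e·x^2 + 2·e·x + 1 + e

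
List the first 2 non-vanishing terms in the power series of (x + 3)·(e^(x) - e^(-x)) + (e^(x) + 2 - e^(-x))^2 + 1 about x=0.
14·x + 5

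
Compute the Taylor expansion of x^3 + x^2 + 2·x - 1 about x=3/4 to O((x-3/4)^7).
95/64 + 83·(x - 3/4)/16 + 13·(x - 3/4)^2/4 + (x - 3/4)^3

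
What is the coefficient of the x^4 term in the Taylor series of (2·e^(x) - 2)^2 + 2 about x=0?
Expand to order 4: (2·e^(x) - 2)^2 + 2 = 7·x^4/3 + 4·x^3 + 4·x^2 + 2 + O(x^5).
The coefficient of x^4 is 7/3.

Final answer: 7/3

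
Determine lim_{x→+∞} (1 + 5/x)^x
As x → +∞: this is the defining limit (1 + 5/x)^x → e^5.
Limit = e^(5).

Final answer: e^(5)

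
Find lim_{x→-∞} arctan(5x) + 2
Evaluate the dominant behaviour as x → -∞; each term tends to a finite value or vanishes.
Limit = 2 - π/2.

Final answer: 2 - π/2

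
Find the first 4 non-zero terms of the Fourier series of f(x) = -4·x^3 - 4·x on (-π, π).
(40 - 8·π^2)·sin(x) + (-2 + 4·π^2)·sin(2·x) + (-8·π^2/3 - 8/9)·sin(3·x) + (5/4 + 2·π^2)·sin(4·x)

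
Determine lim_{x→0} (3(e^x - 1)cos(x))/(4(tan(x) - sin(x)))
Both numerator and denominator → 0 as x → 0; this is a 0/0 indeterminate form.
Expand each to leading order near x = 0: numerator ~ 3·x, denominator ~ 2·x^3.
The limit of the ratio is ∞.

Final answer: ∞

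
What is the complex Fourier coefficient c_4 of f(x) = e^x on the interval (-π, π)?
Compute the real Fourier coefficients first: a_4 = (-1 + e^(2·π))·e^(-π)/(17·π), b_4 = (4 - 4·e^(2·π))·e^(-π)/(17·π).
Then c_4 = (a_4 − i·b_4)/2 = -e^(-π)/(34·π) + e^(π)/(34·π) - 2·i·e^(-π)/(17·π) + 2·i·e^(π)/(17·π).

Final answer: -e^(-π)/(34·π) + e^(π)/(34·π) - 2·i·e^(-π)/(17·π) + 2·i·e^(π)/(17·π)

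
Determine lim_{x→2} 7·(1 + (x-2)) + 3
Direct substitution at x = 2 gives 10.

Final answer: 10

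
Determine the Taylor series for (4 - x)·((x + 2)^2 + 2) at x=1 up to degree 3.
33 + 7·(x - 1) - 3·(x - 1)^2 - (x - 1)^3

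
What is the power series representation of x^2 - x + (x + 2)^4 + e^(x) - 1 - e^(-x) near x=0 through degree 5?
x^5/60 + x^4 + 25·x^3/3 + 25·x^2 + 33·x + 15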